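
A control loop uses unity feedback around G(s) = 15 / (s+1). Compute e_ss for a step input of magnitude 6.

No free integrators in G(s): this is a type 0 system.
K_p = lim_{s→0} G(s) = 15 / (1) = 15.
e_ss = 6/(1 + K_p) = 6/16 = 0.375.

0.375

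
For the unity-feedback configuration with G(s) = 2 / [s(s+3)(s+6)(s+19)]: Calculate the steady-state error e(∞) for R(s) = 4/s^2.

684

One free integrator in G(s): this is a type 1 system.
K_v = lim_{s→0} s·G(s) = 2 / (3·6·19) = 1/171.
e_ss = 4/K_v = 4/(1/171) = 684.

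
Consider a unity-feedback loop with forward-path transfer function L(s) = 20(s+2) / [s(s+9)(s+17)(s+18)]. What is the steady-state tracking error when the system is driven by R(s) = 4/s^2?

275.4

The open loop has one pole at the origin → type 1 system.
K_v = lim_{s→0} s·L(s) = 20·2 / (9·17·18) = 20/1377.
e_ss = 4/K_v = 4/(20/1377) = 275.4.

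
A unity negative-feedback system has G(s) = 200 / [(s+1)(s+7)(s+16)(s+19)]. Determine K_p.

The open loop has no poles at the origin → type 0 system.
K_p = lim_{s→0} G(s) = 200 / (1·7·16·19) = 25/266.

25/266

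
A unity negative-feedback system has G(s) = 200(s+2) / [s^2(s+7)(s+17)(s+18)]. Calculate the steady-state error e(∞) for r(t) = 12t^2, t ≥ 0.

G(s) has two factors of s in the denominator, so the system is type 2.
K_a = lim_{s→0} s^2·G(s) = 200·2 / (7·17·18) = 200/1071.
r(t) = 12t^2 gives R(s) = 24/s^3.
e_ss = 24/K_a = 24/(200/1071) = 128.52.

128.52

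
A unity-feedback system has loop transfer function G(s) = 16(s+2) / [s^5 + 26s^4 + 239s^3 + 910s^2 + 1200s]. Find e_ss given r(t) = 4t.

150

Lowest-order denominator term is 1200s, so the open loop has 1 pole at the origin → type 1 system.
K_v = lim_{s→0} s·G(s) = 16·2 / 1200 = 2/75.
e_ss = 4/K_v = 4/(2/75) = 150.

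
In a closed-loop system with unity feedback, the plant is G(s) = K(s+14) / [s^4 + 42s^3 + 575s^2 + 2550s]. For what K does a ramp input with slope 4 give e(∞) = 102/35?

Lowest-order denominator term is 2550s, so the open loop has 1 pole at the origin → type 1 system.
K_v = lim_{s→0} s·G(s) = K·14 / 2550 = (7/1275)·K.
e_ss = 4/K_v = 102/35 ⇒ K_v = 70/51 ⇒ K = (70/51)/(7/1275) = 250.

250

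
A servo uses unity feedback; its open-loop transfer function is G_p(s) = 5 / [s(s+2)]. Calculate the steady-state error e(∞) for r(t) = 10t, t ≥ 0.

4

The open loop has one pole at the origin → type 1 system.
K_v = lim_{s→0} s·G_p(s) = 5 / (2) = 2.5.
e_ss = 10/K_v = 10/2.5 = 4.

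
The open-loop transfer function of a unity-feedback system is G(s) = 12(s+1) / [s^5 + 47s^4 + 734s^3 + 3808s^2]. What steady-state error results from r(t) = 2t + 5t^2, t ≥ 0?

9520/3

The denominator has no term below 3808s^2 — 2 poles at s=0, type 2. Treating each term separately:
  • 2t: tracked with zero error.
  • 5t^2: e_ss = 10/K_a with K_a=3/952 → 9520/3.
Total e_ss = 9520/3.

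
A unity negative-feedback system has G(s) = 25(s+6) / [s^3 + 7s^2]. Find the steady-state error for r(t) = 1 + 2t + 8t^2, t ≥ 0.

56/75

Factoring s^2 from the denominator leaves a polynomial with constant term 7, so the system is type 2. By superposition:
  • 1: tracked with zero error.
  • 2t: tracked with zero error.
  • 8t^2: e_ss = 16/K_a with K_a=150/7 → 56/75.
Total e_ss = 56/75.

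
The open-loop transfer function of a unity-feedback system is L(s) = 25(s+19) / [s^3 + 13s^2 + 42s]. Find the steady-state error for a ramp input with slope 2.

84/475

Lowest-order denominator term is 42s, so the open loop has 1 pole at the origin → type 1 system.
K_v = lim_{s→0} s·L(s) = 25·19 / 42 = 475/42.
e_ss = 2/K_v = 2/(475/42) = 84/475.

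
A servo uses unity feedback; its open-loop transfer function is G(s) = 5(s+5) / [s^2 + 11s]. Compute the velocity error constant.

Factoring s from the denominator leaves a polynomial with constant term 11, so the system is type 1.
K_v = lim_{s→0} s·G(s) = 5·5 / 11 = 25/11.

25/11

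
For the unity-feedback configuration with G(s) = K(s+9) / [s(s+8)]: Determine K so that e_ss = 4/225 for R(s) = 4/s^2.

System type = 1 (one pole at s=0).
K_v = lim_{s→0} s·G(s) = K·9 / (8) = 1.125·K.
e_ss = 4/K_v = 4/225 ⇒ K_v = 225 ⇒ K = 225/1.125 = 200.

200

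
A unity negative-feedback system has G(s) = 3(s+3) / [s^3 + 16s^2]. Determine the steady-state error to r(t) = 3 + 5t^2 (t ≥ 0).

The denominator has no term below 16s^2 — 2 poles at s=0, type 2. Taking each input component in turn:
  • 3: tracked with zero error.
  • 5t^2: e_ss = 10/K_a with K_a=0.5625 → 160/9.
Total e_ss = 160/9.

160/9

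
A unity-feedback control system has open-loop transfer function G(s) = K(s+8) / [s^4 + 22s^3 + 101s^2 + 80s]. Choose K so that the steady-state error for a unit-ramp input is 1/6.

60

Factoring s from the denominator leaves a polynomial with constant term 80, so the system is type 1.
K_v = lim_{s→0} s·G(s) = K·8 / 80 = 0.1·K.
e_ss = 1/K_v = 1/6 ⇒ K_v = 6 ⇒ K = 6/0.1 = 60.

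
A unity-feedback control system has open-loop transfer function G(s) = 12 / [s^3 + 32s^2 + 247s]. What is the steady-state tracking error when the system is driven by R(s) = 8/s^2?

494/3

The denominator has no term below 247s — 1 pole at s=0, type 1.
K_v = lim_{s→0} s·G(s) = 12 / 247 = 12/247.
e_ss = 8/K_v = 8/(12/247) = 494/3.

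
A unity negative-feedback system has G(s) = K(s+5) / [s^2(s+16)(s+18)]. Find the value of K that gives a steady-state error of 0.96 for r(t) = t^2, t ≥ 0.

Two free integrators in G(s): this is a type 2 system.
K_a = lim_{s→0} s^2·G(s) = K·5 / (16·18) = (5/288)·K.
e_ss = 2/K_a = 0.96 ⇒ K_a = 25/12 ⇒ K = (25/12)/(5/288) = 120.

120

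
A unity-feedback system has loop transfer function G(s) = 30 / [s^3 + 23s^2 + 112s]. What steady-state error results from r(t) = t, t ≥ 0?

56/15

The denominator has no term below 112s — 1 pole at s=0, type 1.
K_v = lim_{s→0} s·G(s) = 30 / 112 = 15/56.
e_ss = 1/K_v = 1/(15/56) = 56/15.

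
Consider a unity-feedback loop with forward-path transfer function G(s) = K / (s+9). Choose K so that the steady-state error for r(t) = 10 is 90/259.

250

The open loop has no poles at the origin → type 0 system.
K_p = lim_{s→0} G(s) = K / (9) = (1/9)·K.
e_ss = 10/(1 + K_p) = 90/259 ⇒ 1 + (1/9)·K = 259/9 ⇒ K = 250.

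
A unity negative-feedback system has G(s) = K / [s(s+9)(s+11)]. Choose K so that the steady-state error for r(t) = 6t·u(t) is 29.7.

System type = 1 (one pole at s=0).
K_v = lim_{s→0} s·G(s) = K / (9·11) = (1/99)·K.
e_ss = 6/K_v = 29.7 ⇒ K_v = 20/99 ⇒ K = (20/99)/(1/99) = 20.

20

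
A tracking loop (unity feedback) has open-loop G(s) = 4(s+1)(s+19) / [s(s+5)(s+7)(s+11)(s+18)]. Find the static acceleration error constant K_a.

0

The open loop has one pole at the origin → type 1 system.
K_a = lim_{s→0} s^2·G(s) = 0 (the extra factor of s kills the finite limit).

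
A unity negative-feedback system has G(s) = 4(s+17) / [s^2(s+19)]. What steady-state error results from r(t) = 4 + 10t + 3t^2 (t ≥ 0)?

G(s) has two factors of s in the denominator, so the system is type 2. Treating each term separately:
  • 4: tracked with zero error.
  • 10t: tracked with zero error.
  • 3t^2: e_ss = 6/K_a with K_a=68/19 → 57/34.
Total e_ss = 57/34.

57/34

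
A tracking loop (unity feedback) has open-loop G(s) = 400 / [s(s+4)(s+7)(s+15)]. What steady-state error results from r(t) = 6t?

6.3

System type = 1 (one pole at s=0).
K_v = lim_{s→0} s·G(s) = 400 / (4·7·15) = 20/21.
e_ss = 6/K_v = 6/(20/21) = 6.3.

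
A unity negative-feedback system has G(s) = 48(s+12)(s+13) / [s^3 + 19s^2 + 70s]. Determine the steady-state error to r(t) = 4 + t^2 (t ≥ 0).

The denominator has no term below 70s — 1 pole at s=0, type 1. Treating each term separately:
  • 4: tracked with zero error.
  • t^2: a type-1 system cannot track it, e_ss → ∞.
The unbounded component dominates.

infinity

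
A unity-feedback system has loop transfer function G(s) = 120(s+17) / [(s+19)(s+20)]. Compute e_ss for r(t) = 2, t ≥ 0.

38/121

No free integrators in G(s): this is a type 0 system.
K_p = lim_{s→0} G(s) = 120·17 / (19·20) = 102/19.
e_ss = 2/(1 + K_p) = 2/(121/19) = 38/121.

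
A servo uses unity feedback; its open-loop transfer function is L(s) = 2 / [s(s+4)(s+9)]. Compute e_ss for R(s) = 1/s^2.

One free integrator in L(s): this is a type 1 system.
K_v = lim_{s→0} s·L(s) = 2 / (4·9) = 1/18.
e_ss = 1/K_v = 1/(1/18) = 18.

18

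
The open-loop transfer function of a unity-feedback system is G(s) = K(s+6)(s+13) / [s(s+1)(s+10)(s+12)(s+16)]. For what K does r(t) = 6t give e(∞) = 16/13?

120

The open loop has one pole at the origin → type 1 system.
K_v = lim_{s→0} s·G(s) = K·6·13 / (1·10·12·16) = (13/320)·K.
e_ss = 6/K_v = 16/13 ⇒ K_v = 4.875 ⇒ K = 4.875/(13/320) = 120.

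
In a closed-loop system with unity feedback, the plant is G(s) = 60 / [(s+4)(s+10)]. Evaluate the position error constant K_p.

The open loop has no poles at the origin → type 0 system.
K_p = lim_{s→0} G(s) = 60 / (4·10) = 1.5.

1.5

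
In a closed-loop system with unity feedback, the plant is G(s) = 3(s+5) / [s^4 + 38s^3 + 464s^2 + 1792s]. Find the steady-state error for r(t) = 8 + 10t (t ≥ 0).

The denominator has no term below 1792s — 1 pole at s=0, type 1. Treating each term separately:
  • 8: tracked with zero error.
  • 10t: e_ss = 10/K_v with K_v=15/1792 → 3584/3.
Total e_ss = 3584/3.

3584/3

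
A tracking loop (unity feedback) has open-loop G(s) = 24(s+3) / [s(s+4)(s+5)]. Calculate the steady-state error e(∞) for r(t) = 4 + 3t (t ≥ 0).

System type = 1 (one pole at s=0). Treating each term separately:
  • 4: tracked with zero error.
  • 3t: e_ss = 3/K_v with K_v=3.6 → 5/6.
Total e_ss = 5/6.

5/6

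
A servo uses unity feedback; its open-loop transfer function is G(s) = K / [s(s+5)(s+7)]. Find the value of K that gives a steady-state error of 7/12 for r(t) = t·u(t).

System type = 1 (one pole at s=0).
K_v = lim_{s→0} s·G(s) = K / (5·7) = (1/35)·K.
e_ss = 1/K_v = 7/12 ⇒ K_v = 12/7 ⇒ K = (12/7)/(1/35) = 60.

60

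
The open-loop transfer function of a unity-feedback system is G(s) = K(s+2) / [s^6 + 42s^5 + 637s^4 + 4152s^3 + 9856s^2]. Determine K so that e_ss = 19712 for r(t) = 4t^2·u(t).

2

The denominator has no term below 9856s^2 — 2 poles at s=0, type 2.
K_a = lim_{s→0} s^2·G(s) = K·2 / 9856 = (1/4928)·K.
e_ss = 8/K_a = 19712 ⇒ K_a = 1/2464 ⇒ K = (1/2464)/(1/4928) = 2.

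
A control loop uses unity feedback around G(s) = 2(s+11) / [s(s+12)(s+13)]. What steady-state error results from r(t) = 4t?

G(s) has one factor of s in the denominator, so the system is type 1.
K_v = lim_{s→0} s·G(s) = 2·11 / (12·13) = 11/78.
e_ss = 4/K_v = 4/(11/78) = 312/11.

312/11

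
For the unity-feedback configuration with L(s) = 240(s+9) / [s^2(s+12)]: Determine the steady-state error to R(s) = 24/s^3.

System type = 2 (two poles at s=0).
K_a = lim_{s→0} s^2·L(s) = 240·9 / (12) = 180.
r(t) = 12t^2 gives R(s) = 24/s^3.
e_ss = 24/K_a = 24/180 = 2/15.

2/15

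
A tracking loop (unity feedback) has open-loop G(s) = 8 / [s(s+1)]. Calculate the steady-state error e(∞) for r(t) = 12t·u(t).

One free integrator in G(s): this is a type 1 system.
K_v = lim_{s→0} s·G(s) = 8 / (1) = 8.
e_ss = 12/K_v = 12/8 = 1.5.

1.5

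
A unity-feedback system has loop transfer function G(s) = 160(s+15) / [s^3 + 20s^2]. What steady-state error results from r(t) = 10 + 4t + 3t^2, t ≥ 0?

The denominator has no term below 20s^2 — 2 poles at s=0, type 2. By superposition:
  • 10: tracked with zero error.
  • 4t: tracked with zero error.
  • 3t^2: e_ss = 6/K_a with K_a=120 → 0.05.
Total e_ss = 0.05.

0.05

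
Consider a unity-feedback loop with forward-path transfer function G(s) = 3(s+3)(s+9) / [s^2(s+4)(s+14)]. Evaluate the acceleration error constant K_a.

81/56

G(s) has two factors of s in the denominator, so the system is type 2.
K_a = lim_{s→0} s^2·G(s) = 3·3·9 / (4·14) = 81/56.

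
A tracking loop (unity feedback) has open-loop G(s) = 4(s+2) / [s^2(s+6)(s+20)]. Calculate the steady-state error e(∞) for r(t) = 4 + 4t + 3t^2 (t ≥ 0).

System type = 2 (two poles at s=0). By superposition:
  • 4: tracked with zero error.
  • 4t: tracked with zero error.
  • 3t^2: e_ss = 6/K_a with K_a=1/15 → 90.
Total e_ss = 90.

90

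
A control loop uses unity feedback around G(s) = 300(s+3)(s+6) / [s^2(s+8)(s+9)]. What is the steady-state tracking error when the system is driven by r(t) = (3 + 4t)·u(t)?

0

Two free integrators in G(s): this is a type 2 system. By superposition:
  • 3: tracked with zero error.
  • 4t: tracked with zero error.
Total e_ss = 0.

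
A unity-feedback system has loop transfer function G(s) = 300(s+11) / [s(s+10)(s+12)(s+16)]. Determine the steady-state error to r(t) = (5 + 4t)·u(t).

128/55

System type = 1 (one pole at s=0). By superposition:
  • 5: tracked with zero error.
  • 4t: e_ss = 4/K_v with K_v=55/32 → 128/55.
Total e_ss = 128/55.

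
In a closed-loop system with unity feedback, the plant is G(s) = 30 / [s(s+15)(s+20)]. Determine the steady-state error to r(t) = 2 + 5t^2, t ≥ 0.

infinity

G(s) has one factor of s in the denominator, so the system is type 1. Treating each term separately:
  • 2: tracked with zero error.
  • 5t^2: a type-1 system cannot track it, e_ss → ∞.
The unbounded component dominates.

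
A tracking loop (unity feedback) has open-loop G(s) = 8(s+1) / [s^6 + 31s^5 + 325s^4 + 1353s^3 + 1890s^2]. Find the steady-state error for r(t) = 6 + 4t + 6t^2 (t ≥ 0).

Factoring s^2 from the denominator leaves a polynomial with constant term 1890, so the system is type 2. Taking each input component in turn:
  • 6: tracked with zero error.
  • 4t: tracked with zero error.
  • 6t^2: e_ss = 12/K_a with K_a=4/945 → 2835.
Total e_ss = 2835.

2835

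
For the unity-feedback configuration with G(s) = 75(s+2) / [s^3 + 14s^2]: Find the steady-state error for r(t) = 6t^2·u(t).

The denominator has no term below 14s^2 — 2 poles at s=0, type 2.
K_a = lim_{s→0} s^2·G(s) = 75·2 / 14 = 75/7.
r(t) = 6t^2 gives R(s) = 12/s^3.
e_ss = 12/K_a = 12/(75/7) = 1.12.

1.12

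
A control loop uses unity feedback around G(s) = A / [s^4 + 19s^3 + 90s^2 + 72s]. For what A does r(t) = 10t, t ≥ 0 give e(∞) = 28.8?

Factoring s from the denominator leaves a polynomial with constant term 72, so the system is type 1.
K_v = lim_{s→0} s·G(s) = A / 72 = (1/72)·A.
e_ss = 10/K_v = 28.8 ⇒ K_v = 25/72 ⇒ A = (25/72)/(1/72) = 25.

25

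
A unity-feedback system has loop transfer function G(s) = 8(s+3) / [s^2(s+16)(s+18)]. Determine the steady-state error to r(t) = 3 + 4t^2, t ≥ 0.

G(s) has two factors of s in the denominator, so the system is type 2. Taking each input component in turn:
  • 3: tracked with zero error.
  • 4t^2: e_ss = 8/K_a with K_a=1/12 → 96.
Total e_ss = 96.

96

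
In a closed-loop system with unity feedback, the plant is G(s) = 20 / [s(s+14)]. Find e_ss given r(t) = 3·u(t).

G(s) has one factor of s in the denominator, so the system is type 1.
A type-1 system has K_p = ∞, so it tracks a step input with zero steady-state error.

0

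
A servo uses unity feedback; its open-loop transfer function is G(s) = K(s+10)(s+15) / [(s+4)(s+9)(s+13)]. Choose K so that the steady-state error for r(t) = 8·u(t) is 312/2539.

System type = 0 (no poles at s=0).
K_p = lim_{s→0} G(s) = K·10·15 / (4·9·13) = (25/78)·K.
e_ss = 8/(1 + K_p) = 312/2539 ⇒ 1 + (25/78)·K = 2539/39 ⇒ K = 200.

200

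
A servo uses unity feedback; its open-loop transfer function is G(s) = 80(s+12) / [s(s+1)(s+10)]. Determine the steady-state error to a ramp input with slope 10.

5/48

System type = 1 (one pole at s=0).
K_v = lim_{s→0} s·G(s) = 80·12 / (1·10) = 96.
e_ss = 10/K_v = 10/96 = 5/48.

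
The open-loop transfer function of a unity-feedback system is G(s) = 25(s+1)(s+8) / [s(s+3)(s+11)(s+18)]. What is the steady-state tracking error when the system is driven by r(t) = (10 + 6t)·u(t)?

17.82

G(s) has one factor of s in the denominator, so the system is type 1. Treating each term separately:
  • 10: tracked with zero error.
  • 6t: e_ss = 6/K_v with K_v=100/297 → 17.82.
Total e_ss = 17.82.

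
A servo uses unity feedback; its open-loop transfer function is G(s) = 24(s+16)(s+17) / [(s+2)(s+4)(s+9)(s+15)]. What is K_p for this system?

G(s) has no factors of s in the denominator, so the system is type 0.
K_p = lim_{s→0} G(s) = 24·16·17 / (2·4·9·15) = 272/45.

272/45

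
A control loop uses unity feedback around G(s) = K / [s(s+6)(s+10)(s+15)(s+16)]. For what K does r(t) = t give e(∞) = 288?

50

G(s) has one factor of s in the denominator, so the system is type 1.
K_v = lim_{s→0} s·G(s) = K / (6·10·15·16) = (1/14400)·K.
e_ss = 1/K_v = 288 ⇒ K_v = 1/288 ⇒ K = (1/288)/(1/14400) = 50.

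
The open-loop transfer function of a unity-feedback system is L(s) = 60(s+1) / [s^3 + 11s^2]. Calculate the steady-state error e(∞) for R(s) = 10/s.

0

The denominator has no term below 11s^2 — 2 poles at s=0, type 2.
A type-2 system has K_p = ∞, so it tracks a step input with zero steady-state error.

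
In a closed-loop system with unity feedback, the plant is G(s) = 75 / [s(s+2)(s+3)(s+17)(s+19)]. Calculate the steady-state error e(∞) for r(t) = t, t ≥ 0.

G(s) has one factor of s in the denominator, so the system is type 1.
K_v = lim_{s→0} s·G(s) = 75 / (2·3·17·19) = 25/646.
e_ss = 1/K_v = 1/(25/646) = 25.84.

25.84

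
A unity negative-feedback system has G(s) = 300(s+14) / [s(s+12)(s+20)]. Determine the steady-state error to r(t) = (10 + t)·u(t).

2/35

The open loop has one pole at the origin → type 1 system. By superposition:
  • 10: tracked with zero error.
  • t: e_ss = 1/K_v with K_v=17.5 → 2/35.
Total e_ss = 2/35.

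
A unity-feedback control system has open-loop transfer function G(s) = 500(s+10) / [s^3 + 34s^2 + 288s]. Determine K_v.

Factoring s from the denominator leaves a polynomial with constant term 288, so the system is type 1.
K_v = lim_{s→0} s·G(s) = 500·10 / 288 = 625/36.

625/36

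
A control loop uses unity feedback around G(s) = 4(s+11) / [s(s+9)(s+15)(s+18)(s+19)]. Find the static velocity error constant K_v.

One free integrator in G(s): this is a type 1 system.
K_v = lim_{s→0} s·G(s) = 4·11 / (9·15·18·19) = 22/23085.

22/23085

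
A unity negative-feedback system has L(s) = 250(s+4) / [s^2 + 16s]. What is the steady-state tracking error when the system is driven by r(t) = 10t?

0.16

The denominator has no term below 16s — 1 pole at s=0, type 1.
K_v = lim_{s→0} s·L(s) = 250·4 / 16 = 62.5.
e_ss = 10/K_v = 10/62.5 = 0.16.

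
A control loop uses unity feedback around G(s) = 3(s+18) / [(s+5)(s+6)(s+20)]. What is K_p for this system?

0.09

The open loop has no poles at the origin → type 0 system.
K_p = lim_{s→0} G(s) = 3·18 / (5·6·20) = 0.09.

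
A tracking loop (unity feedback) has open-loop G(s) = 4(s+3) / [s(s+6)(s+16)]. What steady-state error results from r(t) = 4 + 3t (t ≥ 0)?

24

One free integrator in G(s): this is a type 1 system. By superposition:
  • 4: tracked with zero error.
  • 3t: e_ss = 3/K_v with K_v=0.125 → 24.
Total e_ss = 24.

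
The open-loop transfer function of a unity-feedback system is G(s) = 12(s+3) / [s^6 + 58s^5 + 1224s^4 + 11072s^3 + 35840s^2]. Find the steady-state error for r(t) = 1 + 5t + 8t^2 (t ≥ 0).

Lowest-order denominator term is 35840s^2, so the open loop has 2 poles at the origin → type 2 system. Treating each term separately:
  • 1: tracked with zero error.
  • 5t: tracked with zero error.
  • 8t^2: e_ss = 16/K_a with K_a=9/8960 → 143360/9.
Total e_ss = 143360/9.

143360/9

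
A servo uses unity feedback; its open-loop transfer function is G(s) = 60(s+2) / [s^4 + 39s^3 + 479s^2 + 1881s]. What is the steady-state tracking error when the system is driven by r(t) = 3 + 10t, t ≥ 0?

The denominator has no term below 1881s — 1 pole at s=0, type 1. Taking each input component in turn:
  • 3: tracked with zero error.
  • 10t: e_ss = 10/K_v with K_v=40/627 → 156.75.
Total e_ss = 156.75.

156.75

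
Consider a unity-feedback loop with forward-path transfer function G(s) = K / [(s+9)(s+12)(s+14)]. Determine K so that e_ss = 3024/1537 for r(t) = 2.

G(s) has no factors of s in the denominator, so the system is type 0.
K_p = lim_{s→0} G(s) = K / (9·12·14) = (1/1512)·K.
e_ss = 2/(1 + K_p) = 3024/1537 ⇒ 1 + (1/1512)·K = 1537/1512 ⇒ K = 25.

25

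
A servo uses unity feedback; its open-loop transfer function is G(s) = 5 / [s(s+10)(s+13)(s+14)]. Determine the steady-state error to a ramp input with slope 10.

3640

System type = 1 (one pole at s=0).
K_v = lim_{s→0} s·G(s) = 5 / (10·13·14) = 1/364.
e_ss = 10/K_v = 10/(1/364) = 3640.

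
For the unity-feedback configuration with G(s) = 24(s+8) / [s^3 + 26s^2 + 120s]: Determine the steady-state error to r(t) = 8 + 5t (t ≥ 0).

3.125

Lowest-order denominator term is 120s, so the open loop has 1 pole at the origin → type 1 system. Treating each term separately:
  • 8: tracked with zero error.
  • 5t: e_ss = 5/K_v with K_v=1.6 → 3.125.
Total e_ss = 3.125.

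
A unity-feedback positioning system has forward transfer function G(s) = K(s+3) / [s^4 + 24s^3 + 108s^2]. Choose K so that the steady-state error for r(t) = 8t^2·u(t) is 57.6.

10

Lowest-order denominator term is 108s^2, so the open loop has 2 poles at the origin → type 2 system.
K_a = lim_{s→0} s^2·G(s) = K·3 / 108 = (1/36)·K.
e_ss = 16/K_a = 57.6 ⇒ K_a = 5/18 ⇒ K = (5/18)/(1/36) = 10.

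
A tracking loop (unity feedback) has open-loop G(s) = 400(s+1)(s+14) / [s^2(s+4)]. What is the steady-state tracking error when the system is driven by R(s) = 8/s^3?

G(s) has two factors of s in the denominator, so the system is type 2.
K_a = lim_{s→0} s^2·G(s) = 400·1·14 / (4) = 1400.
r(t) = 4t^2 gives R(s) = 8/s^3.
e_ss = 8/K_a = 8/1400 = 1/175.

1/175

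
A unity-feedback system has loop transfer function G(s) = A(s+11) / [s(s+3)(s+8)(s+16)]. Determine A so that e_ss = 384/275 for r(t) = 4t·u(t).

System type = 1 (one pole at s=0).
K_v = lim_{s→0} s·G(s) = A·11 / (3·8·16) = (11/384)·A.
e_ss = 4/K_v = 384/275 ⇒ K_v = 275/96 ⇒ A = (275/96)/(11/384) = 100.

100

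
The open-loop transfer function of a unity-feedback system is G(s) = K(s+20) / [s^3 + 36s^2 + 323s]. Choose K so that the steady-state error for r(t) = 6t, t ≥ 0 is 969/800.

80

The denominator has no term below 323s — 1 pole at s=0, type 1.
K_v = lim_{s→0} s·G(s) = K·20 / 323 = (20/323)·K.
e_ss = 6/K_v = 969/800 ⇒ K_v = 1600/323 ⇒ K = (1600/323)/(20/323) = 80.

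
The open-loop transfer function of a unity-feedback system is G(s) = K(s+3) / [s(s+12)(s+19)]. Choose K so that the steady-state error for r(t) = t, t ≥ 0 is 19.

4

The open loop has one pole at the origin → type 1 system.
K_v = lim_{s→0} s·G(s) = K·3 / (12·19) = (1/76)·K.
e_ss = 1/K_v = 19 ⇒ K_v = 1/19 ⇒ K = (1/19)/(1/76) = 4.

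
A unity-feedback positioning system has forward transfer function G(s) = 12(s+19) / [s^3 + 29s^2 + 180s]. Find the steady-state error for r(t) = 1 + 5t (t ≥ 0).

Factoring s from the denominator leaves a polynomial with constant term 180, so the system is type 1. Treating each term separately:
  • 1: tracked with zero error.
  • 5t: e_ss = 5/K_v with K_v=19/15 → 75/19.
Total e_ss = 75/19.

75/19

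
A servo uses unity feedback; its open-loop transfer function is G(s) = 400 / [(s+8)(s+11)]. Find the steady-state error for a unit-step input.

11/61

G(s) has no factors of s in the denominator, so the system is type 0.
K_p = lim_{s→0} G(s) = 400 / (8·11) = 50/11.
e_ss = 1/(1 + K_p) = 1/(61/11) = 11/61.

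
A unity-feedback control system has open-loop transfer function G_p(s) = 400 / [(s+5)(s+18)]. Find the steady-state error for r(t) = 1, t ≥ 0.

9/49

G_p(s) has no factors of s in the denominator, so the system is type 0.
K_p = lim_{s→0} G_p(s) = 400 / (5·18) = 40/9.
e_ss = 1/(1 + K_p) = 1/(49/9) = 9/49.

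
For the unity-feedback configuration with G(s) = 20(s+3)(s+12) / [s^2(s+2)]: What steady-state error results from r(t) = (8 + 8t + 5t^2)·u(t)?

1/36

G(s) has two factors of s in the denominator, so the system is type 2. Taking each input component in turn:
  • 8: tracked with zero error.
  • 8t: tracked with zero error.
  • 5t^2: e_ss = 10/K_a with K_a=360 → 1/36.
Total e_ss = 1/36.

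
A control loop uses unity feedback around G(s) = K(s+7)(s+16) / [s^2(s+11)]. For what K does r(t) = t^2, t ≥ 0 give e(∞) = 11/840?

15

The open loop has two poles at the origin → type 2 system.
K_a = lim_{s→0} s^2·G(s) = K·7·16 / (11) = (112/11)·K.
e_ss = 2/K_a = 11/840 ⇒ K_a = 1680/11 ⇒ K = (1680/11)/(112/11) = 15.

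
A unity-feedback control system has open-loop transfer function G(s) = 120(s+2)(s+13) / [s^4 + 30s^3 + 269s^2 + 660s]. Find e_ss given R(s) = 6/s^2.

Factoring s from the denominator leaves a polynomial with constant term 660, so the system is type 1.
K_v = lim_{s→0} s·G(s) = 120·2·13 / 660 = 52/11.
e_ss = 6/K_v = 6/(52/11) = 33/26.

33/26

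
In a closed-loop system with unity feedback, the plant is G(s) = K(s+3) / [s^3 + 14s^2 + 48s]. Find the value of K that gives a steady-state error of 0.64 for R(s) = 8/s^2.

The denominator has no term below 48s — 1 pole at s=0, type 1.
K_v = lim_{s→0} s·G(s) = K·3 / 48 = 0.0625·K.
e_ss = 8/K_v = 0.64 ⇒ K_v = 12.5 ⇒ K = 12.5/0.0625 = 200.

200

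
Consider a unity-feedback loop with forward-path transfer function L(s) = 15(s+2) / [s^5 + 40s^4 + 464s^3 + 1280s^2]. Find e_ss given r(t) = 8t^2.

2048/3

Lowest-order denominator term is 1280s^2, so the open loop has 2 poles at the origin → type 2 system.
K_a = lim_{s→0} s^2·L(s) = 15·2 / 1280 = 3/128.
r(t) = 8t^2 gives R(s) = 16/s^3.
e_ss = 16/K_a = 16/(3/128) = 2048/3.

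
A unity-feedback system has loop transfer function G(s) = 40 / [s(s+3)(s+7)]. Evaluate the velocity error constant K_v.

One free integrator in G(s): this is a type 1 system.
K_v = lim_{s→0} s·G(s) = 40 / (3·7) = 40/21.

40/21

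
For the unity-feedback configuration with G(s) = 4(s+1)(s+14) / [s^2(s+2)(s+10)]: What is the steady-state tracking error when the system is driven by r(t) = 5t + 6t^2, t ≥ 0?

Two free integrators in G(s): this is a type 2 system. Taking each input component in turn:
  • 5t: tracked with zero error.
  • 6t^2: e_ss = 12/K_a with K_a=2.8 → 30/7.
Total e_ss = 30/7.

30/7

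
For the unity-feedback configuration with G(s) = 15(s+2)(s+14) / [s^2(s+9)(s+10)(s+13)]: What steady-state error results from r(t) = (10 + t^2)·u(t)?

System type = 2 (two poles at s=0). By superposition:
  • 10: tracked with zero error.
  • t^2: e_ss = 2/K_a with K_a=14/39 → 39/7.
Total e_ss = 39/7.

39/7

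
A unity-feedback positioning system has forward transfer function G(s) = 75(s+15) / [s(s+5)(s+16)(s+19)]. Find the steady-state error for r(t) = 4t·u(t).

1216/225

The open loop has one pole at the origin → type 1 system.
K_v = lim_{s→0} s·G(s) = 75·15 / (5·16·19) = 225/304.
e_ss = 4/K_v = 4/(225/304) = 1216/225.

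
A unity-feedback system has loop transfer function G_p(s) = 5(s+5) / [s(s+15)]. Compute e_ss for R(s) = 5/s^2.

3

System type = 1 (one pole at s=0).
K_v = lim_{s→0} s·G_p(s) = 5·5 / (15) = 5/3.
e_ss = 5/K_v = 5/(5/3) = 3.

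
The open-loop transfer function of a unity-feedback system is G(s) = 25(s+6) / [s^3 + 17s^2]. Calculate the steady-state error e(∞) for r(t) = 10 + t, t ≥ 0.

Factoring s^2 from the denominator leaves a polynomial with constant term 17, so the system is type 2. Treating each term separately:
  • 10: tracked with zero error.
  • t: tracked with zero error.
Total e_ss = 0.

0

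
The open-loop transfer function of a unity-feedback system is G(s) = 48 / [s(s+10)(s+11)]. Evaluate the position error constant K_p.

K_p = lim_{s→0} G(s); with 1 pole at the origin the limit diverges, so K_p = ∞.

infinity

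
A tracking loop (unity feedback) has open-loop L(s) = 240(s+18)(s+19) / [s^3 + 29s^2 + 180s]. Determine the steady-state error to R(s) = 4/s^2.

1/114

Lowest-order denominator term is 180s, so the open loop has 1 pole at the origin → type 1 system.
K_v = lim_{s→0} s·L(s) = 240·18·19 / 180 = 456.
e_ss = 4/K_v = 4/456 = 1/114.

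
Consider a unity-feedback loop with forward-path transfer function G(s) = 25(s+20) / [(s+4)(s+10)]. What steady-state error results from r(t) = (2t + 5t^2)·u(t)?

System type = 0 (no poles at s=0). By superposition:
  • 2t: a type-0 system cannot track it, e_ss → ∞.
  • 5t^2: a type-0 system cannot track it, e_ss → ∞.
The unbounded component dominates.

infinity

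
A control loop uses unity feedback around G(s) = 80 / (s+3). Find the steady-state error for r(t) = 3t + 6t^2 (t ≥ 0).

infinity

The open loop has no poles at the origin → type 0 system. Taking each input component in turn:
  • 3t: a type-0 system cannot track it, e_ss → ∞.
  • 6t^2: a type-0 system cannot track it, e_ss → ∞.
The unbounded component dominates.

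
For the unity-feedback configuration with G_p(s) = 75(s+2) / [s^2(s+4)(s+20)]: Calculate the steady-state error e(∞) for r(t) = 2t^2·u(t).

System type = 2 (two poles at s=0).
K_a = lim_{s→0} s^2·G_p(s) = 75·2 / (4·20) = 1.875.
r(t) = 2t^2 gives R(s) = 4/s^3.
e_ss = 4/K_a = 4/1.875 = 32/15.

32/15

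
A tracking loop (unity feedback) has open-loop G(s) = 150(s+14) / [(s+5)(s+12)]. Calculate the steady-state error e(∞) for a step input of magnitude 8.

2/9

G(s) has no factors of s in the denominator, so the system is type 0.
K_p = lim_{s→0} G(s) = 150·14 / (5·12) = 35.
e_ss = 8/(1 + K_p) = 8/36 = 2/9.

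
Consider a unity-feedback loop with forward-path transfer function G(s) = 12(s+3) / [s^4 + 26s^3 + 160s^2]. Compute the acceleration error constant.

0.225

Factoring s^2 from the denominator leaves a polynomial with constant term 160, so the system is type 2.
K_a = lim_{s→0} s^2·G(s) = 12·3 / 160 = 0.225.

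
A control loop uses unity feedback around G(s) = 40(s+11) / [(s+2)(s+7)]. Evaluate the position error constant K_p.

G(s) has no factors of s in the denominator, so the system is type 0.
K_p = lim_{s→0} G(s) = 40·11 / (2·7) = 220/7.

220/7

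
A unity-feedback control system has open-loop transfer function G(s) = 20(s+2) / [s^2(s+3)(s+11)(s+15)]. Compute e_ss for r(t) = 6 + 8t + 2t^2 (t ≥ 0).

The open loop has two poles at the origin → type 2 system. By superposition:
  • 6: tracked with zero error.
  • 8t: tracked with zero error.
  • 2t^2: e_ss = 4/K_a with K_a=8/99 → 49.5.
Total e_ss = 49.5.

49.5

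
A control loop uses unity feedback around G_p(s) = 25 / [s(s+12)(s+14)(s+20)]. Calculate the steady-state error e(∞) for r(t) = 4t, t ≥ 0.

537.6

G_p(s) has one factor of s in the denominator, so the system is type 1.
K_v = lim_{s→0} s·G_p(s) = 25 / (12·14·20) = 5/672.
e_ss = 4/K_v = 4/(5/672) = 537.6.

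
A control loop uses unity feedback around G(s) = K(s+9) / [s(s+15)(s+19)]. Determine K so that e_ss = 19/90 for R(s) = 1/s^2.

G(s) has one factor of s in the denominator, so the system is type 1.
K_v = lim_{s→0} s·G(s) = K·9 / (15·19) = (3/95)·K.
e_ss = 1/K_v = 19/90 ⇒ K_v = 90/19 ⇒ K = (90/19)/(3/95) = 150.

150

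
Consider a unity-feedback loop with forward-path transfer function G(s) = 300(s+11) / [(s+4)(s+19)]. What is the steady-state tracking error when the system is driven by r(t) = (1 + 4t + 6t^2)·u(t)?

The open loop has no poles at the origin → type 0 system. By superposition:
  • 1: e_ss = 1/(1+K_p) with K_p=825/19 → 19/844.
  • 4t: a type-0 system cannot track it, e_ss → ∞.
  • 6t^2: a type-0 system cannot track it, e_ss → ∞.
The unbounded component dominates.

infinity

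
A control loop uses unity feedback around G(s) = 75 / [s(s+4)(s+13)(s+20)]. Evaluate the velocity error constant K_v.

The open loop has one pole at the origin → type 1 system.
K_v = lim_{s→0} s·G(s) = 75 / (4·13·20) = 15/208.

15/208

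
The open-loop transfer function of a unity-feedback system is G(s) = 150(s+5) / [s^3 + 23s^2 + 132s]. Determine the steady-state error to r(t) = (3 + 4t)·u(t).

0.704

Factoring s from the denominator leaves a polynomial with constant term 132, so the system is type 1. By superposition:
  • 3: tracked with zero error.
  • 4t: e_ss = 4/K_v with K_v=125/22 → 0.704.
Total e_ss = 0.704.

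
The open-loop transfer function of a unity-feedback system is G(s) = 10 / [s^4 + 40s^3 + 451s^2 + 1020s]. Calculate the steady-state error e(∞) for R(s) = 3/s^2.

The denominator has no term below 1020s — 1 pole at s=0, type 1.
K_v = lim_{s→0} s·G(s) = 10 / 1020 = 1/102.
e_ss = 3/K_v = 3/(1/102) = 306.

306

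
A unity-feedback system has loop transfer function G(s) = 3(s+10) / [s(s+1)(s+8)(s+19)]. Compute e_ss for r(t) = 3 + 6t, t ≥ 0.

System type = 1 (one pole at s=0). Treating each term separately:
  • 3: tracked with zero error.
  • 6t: e_ss = 6/K_v with K_v=15/76 → 30.4.
Total e_ss = 30.4.

30.4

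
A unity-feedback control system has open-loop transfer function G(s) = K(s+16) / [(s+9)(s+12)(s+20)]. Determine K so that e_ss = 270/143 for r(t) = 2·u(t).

System type = 0 (no poles at s=0).
K_p = lim_{s→0} G(s) = K·16 / (9·12·20) = (1/135)·K.
e_ss = 2/(1 + K_p) = 270/143 ⇒ 1 + (1/135)·K = 143/135 ⇒ K = 8.

8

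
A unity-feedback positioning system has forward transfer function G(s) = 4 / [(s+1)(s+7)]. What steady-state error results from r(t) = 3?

21/11

G(s) has no factors of s in the denominator, so the system is type 0.
K_p = lim_{s→0} G(s) = 4 / (1·7) = 4/7.
e_ss = 3/(1 + K_p) = 3/(11/7) = 21/11.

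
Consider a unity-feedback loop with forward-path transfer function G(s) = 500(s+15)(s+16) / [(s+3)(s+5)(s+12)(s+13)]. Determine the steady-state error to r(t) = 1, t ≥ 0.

G(s) has no factors of s in the denominator, so the system is type 0.
K_p = lim_{s→0} G(s) = 500·15·16 / (3·5·12·13) = 2000/39.
e_ss = 1/(1 + K_p) = 1/(2039/39) = 39/2039.

39/2039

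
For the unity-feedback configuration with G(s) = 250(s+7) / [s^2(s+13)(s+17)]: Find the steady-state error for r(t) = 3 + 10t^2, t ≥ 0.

The open loop has two poles at the origin → type 2 system. Taking each input component in turn:
  • 3: tracked with zero error.
  • 10t^2: e_ss = 20/K_a with K_a=1750/221 → 442/175.
Total e_ss = 442/175.

442/175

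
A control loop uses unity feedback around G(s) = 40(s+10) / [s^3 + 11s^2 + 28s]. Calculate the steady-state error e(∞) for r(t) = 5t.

Factoring s from the denominator leaves a polynomial with constant term 28, so the system is type 1.
K_v = lim_{s→0} s·G(s) = 40·10 / 28 = 100/7.
e_ss = 5/K_v = 5/(100/7) = 0.35.

0.35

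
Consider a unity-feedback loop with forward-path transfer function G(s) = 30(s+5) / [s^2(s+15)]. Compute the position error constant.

K_p = lim_{s→0} G(s); with 2 poles at the origin the limit diverges, so K_p = ∞.

infinity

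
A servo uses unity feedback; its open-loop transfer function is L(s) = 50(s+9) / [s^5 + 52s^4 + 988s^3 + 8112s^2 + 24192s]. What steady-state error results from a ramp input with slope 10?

The denominator has no term below 24192s — 1 pole at s=0, type 1.
K_v = lim_{s→0} s·L(s) = 50·9 / 24192 = 25/1344.
e_ss = 10/K_v = 10/(25/1344) = 537.6.

537.6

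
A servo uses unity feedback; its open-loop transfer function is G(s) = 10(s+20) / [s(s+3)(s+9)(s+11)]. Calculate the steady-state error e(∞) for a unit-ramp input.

1.485

System type = 1 (one pole at s=0).
K_v = lim_{s→0} s·G(s) = 10·20 / (3·9·11) = 200/297.
e_ss = 1/K_v = 1/(200/297) = 1.485.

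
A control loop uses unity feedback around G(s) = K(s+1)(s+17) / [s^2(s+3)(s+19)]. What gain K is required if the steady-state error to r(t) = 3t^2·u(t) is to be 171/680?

Two free integrators in G(s): this is a type 2 system.
K_a = lim_{s→0} s^2·G(s) = K·1·17 / (3·19) = (17/57)·K.
e_ss = 6/K_a = 171/680 ⇒ K_a = 1360/57 ⇒ K = (1360/57)/(17/57) = 80.

80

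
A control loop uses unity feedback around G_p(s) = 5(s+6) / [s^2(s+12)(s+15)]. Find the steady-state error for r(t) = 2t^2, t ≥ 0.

G_p(s) has two factors of s in the denominator, so the system is type 2.
K_a = lim_{s→0} s^2·G_p(s) = 5·6 / (12·15) = 1/6.
r(t) = 2t^2 gives R(s) = 4/s^3.
e_ss = 4/K_a = 4/(1/6) = 24.

24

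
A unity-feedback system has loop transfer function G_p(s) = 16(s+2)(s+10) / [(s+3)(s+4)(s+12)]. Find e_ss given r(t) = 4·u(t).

The open loop has no poles at the origin → type 0 system.
K_p = lim_{s→0} G_p(s) = 16·2·10 / (3·4·12) = 20/9.
e_ss = 4/(1 + K_p) = 4/(29/9) = 36/29.

36/29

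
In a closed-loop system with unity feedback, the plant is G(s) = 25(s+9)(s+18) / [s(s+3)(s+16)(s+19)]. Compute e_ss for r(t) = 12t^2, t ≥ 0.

System type = 1 (one pole at s=0).
K_a = lim_{s→0} s^2·G(s) = 0; the steady-state error to this parabolic input grows without bound.

infinity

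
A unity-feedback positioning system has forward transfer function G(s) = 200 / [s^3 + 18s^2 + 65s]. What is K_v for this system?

40/13

Lowest-order denominator term is 65s, so the open loop has 1 pole at the origin → type 1 system.
K_v = lim_{s→0} s·G(s) = 200 / 65 = 40/13.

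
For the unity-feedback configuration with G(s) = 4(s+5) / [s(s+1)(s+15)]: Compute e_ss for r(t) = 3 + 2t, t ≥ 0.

1.5

One free integrator in G(s): this is a type 1 system. By superposition:
  • 3: tracked with zero error.
  • 2t: e_ss = 2/K_v with K_v=4/3 → 1.5.
Total e_ss = 1.5.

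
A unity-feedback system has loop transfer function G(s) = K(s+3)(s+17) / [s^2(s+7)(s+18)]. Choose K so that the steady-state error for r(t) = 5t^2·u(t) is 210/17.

2

The open loop has two poles at the origin → type 2 system.
K_a = lim_{s→0} s^2·G(s) = K·3·17 / (7·18) = (17/42)·K.
e_ss = 10/K_a = 210/17 ⇒ K_a = 17/21 ⇒ K = (17/21)/(17/42) = 2.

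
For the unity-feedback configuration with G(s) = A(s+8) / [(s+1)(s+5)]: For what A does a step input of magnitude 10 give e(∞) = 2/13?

No free integrators in G(s): this is a type 0 system.
K_p = lim_{s→0} G(s) = A·8 / (1·5) = 1.6·A.
e_ss = 10/(1 + K_p) = 2/13 ⇒ 1 + 1.6·A = 65 ⇒ A = 40.

40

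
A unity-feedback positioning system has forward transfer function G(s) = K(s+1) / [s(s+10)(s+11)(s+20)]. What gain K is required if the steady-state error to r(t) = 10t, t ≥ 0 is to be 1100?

20

System type = 1 (one pole at s=0).
K_v = lim_{s→0} s·G(s) = K·1 / (10·11·20) = (1/2200)·K.
e_ss = 10/K_v = 1100 ⇒ K_v = 1/110 ⇒ K = (1/110)/(1/2200) = 20.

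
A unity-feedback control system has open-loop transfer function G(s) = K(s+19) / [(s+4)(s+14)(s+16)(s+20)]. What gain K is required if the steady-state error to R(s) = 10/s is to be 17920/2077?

150

The open loop has no poles at the origin → type 0 system.
K_p = lim_{s→0} G(s) = K·19 / (4·14·16·20) = (19/17920)·K.
e_ss = 10/(1 + K_p) = 17920/2077 ⇒ 1 + (19/17920)·K = 2077/1792 ⇒ K = 150.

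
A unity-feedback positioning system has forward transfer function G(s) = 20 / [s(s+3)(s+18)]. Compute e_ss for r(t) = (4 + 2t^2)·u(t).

The open loop has one pole at the origin → type 1 system. Taking each input component in turn:
  • 4: tracked with zero error.
  • 2t^2: a type-1 system cannot track it, e_ss → ∞.
The unbounded component dominates.

infinity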